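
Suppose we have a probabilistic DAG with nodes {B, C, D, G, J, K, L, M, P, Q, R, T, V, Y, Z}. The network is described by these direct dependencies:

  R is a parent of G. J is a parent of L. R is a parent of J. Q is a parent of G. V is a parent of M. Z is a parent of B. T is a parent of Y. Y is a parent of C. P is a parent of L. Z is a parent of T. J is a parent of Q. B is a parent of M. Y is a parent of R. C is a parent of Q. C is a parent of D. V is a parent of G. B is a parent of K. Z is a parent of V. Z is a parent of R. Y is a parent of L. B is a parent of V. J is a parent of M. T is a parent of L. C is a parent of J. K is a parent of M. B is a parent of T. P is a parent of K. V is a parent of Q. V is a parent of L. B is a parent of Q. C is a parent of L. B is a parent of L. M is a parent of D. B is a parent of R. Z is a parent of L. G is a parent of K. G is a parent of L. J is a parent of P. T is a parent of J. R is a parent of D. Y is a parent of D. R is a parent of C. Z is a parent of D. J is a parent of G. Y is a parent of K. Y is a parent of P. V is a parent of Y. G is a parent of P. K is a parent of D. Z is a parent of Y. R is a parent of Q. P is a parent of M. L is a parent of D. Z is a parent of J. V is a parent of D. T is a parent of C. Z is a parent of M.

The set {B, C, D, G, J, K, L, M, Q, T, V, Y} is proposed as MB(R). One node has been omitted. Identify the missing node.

Pa(R) = {B, Y, Z}.
R has children C, D, G, J, Q.
Parents of each child, excluding R:
  parents(C) \ {R} = {T, Y}.
  J also has parents C, T, Z.
  parents(Q) \ {R} = {B, C, J, V}.
  parents(G) \ {R} = {J, Q, V}.
  D's other parents are C, K, L, M, V, Y, Z.
MB(R) = {B, C, D, G, J, K, L, M, Q, T, V, Y, Z}.
Comparing with the claimed set, Z is missing.

Z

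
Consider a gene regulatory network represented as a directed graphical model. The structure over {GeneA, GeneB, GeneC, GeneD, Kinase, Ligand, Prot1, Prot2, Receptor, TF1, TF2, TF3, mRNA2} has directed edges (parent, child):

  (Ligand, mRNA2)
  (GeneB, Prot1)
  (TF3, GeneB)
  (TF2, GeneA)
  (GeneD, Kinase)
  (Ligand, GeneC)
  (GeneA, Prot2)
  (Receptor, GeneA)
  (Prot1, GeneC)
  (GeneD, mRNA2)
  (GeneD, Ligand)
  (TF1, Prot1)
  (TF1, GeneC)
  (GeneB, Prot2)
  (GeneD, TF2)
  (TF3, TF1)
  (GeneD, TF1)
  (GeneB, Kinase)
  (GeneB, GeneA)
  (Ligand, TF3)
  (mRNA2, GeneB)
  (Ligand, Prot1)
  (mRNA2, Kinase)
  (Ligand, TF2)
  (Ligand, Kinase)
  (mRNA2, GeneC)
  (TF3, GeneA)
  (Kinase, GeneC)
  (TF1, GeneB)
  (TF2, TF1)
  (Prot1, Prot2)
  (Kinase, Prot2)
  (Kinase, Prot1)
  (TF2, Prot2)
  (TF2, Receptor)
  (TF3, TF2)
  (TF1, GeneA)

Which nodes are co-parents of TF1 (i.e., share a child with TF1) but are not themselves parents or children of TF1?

{Kinase, Ligand, Receptor, mRNA2}

Children of TF1: GeneA, GeneB, GeneC, Prot1.
  GeneB: TF3, mRNA2
  Prot1: GeneB, Kinase, Ligand
  GeneC: Kinase, Ligand, Prot1, mRNA2
  GeneA: GeneB, Receptor, TF2, TF3
Excluding nodes already adjacent to TF1 (GeneA, GeneB, GeneC, GeneD, Prot1, TF2, TF3), the co-parent-only contribution is {Kinase, Ligand, Receptor, mRNA2}.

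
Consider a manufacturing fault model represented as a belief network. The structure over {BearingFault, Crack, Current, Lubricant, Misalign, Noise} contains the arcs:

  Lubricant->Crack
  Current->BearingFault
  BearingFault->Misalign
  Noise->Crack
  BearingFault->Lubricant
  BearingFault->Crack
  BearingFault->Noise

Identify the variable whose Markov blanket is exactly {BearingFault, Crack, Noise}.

The target node must have every member of {BearingFault, Crack, Noise} as a parent, child, or co-parent, and no others.
Parents of Lubricant: BearingFault; children: Crack; co-parents: BearingFault, Noise.
These exactly cover the given set, so the node is Lubricant.

Lubricant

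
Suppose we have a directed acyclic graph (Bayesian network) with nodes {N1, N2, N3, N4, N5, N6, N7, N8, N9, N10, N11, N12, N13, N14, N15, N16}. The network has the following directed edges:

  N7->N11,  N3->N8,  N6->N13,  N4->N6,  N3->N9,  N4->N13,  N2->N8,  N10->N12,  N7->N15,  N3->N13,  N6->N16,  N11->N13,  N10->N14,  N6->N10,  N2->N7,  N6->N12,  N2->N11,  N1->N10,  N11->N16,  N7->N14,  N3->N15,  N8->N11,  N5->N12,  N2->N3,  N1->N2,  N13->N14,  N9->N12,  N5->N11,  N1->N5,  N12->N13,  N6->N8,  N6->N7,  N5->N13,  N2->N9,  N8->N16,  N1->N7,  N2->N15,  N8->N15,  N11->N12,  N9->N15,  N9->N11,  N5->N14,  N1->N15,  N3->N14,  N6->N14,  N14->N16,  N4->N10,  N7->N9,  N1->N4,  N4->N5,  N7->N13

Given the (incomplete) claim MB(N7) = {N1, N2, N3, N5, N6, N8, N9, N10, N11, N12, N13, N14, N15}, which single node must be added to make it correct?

N4

The Markov blanket of a node is its parents, its children, and the other parents of its children.
Ch(N7) = {N9, N11, N13, N14, N15}.
N7 has parents N1, N2, N6.
Co-parents of N7 (other parents of its children):
  N9's other parents are N2, N3.
  N11 also has parents N2, N5, N8, N9.
  N13 also has parents N3, N4, N5, N6, N11, N12.
  parents(N14) \ {N7} = {N3, N5, N6, N10, N13}.
  parents(N15) \ {N7} = {N1, N2, N3, N8, N9}.
MB(N7) = {N1, N2, N3, N4, N5, N6, N8, N9, N10, N11, N12, N13, N14, N15}.
Comparing with the claimed set, N4 is missing.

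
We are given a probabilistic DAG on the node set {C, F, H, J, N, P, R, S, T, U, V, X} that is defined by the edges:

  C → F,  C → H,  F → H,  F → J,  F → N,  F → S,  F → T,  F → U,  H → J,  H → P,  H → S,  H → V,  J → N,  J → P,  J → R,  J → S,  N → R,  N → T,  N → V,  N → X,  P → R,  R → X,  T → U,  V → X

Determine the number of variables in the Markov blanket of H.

Parents of H: C, F.
Children of H: J, P, S, V.
Co-parents of H (other parents of its children):
  parents(J) \ {H} = {F}.
  parents(P) \ {H} = {J}.
  S also has parents F, J.
  V also has parent N.
MB(H) = {C, F, J, N, P, S, V}, which has 7 nodes.

7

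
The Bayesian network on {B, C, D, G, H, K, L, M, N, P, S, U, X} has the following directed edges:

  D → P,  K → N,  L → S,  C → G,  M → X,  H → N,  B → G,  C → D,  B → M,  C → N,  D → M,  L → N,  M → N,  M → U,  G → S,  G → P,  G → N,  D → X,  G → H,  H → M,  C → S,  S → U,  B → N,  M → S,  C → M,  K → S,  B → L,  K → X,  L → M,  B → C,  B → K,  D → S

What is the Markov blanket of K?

By definition, MB(K) is built from K's parents, K's children, and the co-parents of K.
Parents of K: B.
Ch(K) = {N, S, X}.
For each child, the remaining parents (spouses of K):
  N also has parents B, C, G, H, L, M.
  S also has parents C, D, G, L, M.
  X's other parents are D, M.
So the Markov blanket of K is {B, C, D, G, H, L, M, N, S, X}.

{B, C, D, G, H, L, M, N, S, X}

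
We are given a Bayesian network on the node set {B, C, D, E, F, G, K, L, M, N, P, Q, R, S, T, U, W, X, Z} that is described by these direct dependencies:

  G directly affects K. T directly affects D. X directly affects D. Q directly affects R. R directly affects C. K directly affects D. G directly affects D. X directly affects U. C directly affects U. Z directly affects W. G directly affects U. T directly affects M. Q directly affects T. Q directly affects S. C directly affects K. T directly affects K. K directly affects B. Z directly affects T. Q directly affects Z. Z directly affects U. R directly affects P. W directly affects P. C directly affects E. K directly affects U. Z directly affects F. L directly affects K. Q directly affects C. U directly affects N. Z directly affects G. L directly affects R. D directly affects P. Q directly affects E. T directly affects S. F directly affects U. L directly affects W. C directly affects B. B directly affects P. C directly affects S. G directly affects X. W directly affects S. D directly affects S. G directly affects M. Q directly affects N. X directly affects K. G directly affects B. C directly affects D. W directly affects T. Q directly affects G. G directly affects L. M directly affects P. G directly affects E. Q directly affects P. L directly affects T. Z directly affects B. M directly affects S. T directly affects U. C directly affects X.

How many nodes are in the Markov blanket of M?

10

By definition, MB(M) is built from M's parents, M's children, and the co-parents of M.
M's parents: G, T.
Ch(M) = {P, S}.
Co-parents of M (other parents of its children):
  P also has parents B, D, Q, R, W.
  S also has parents C, D, Q, T, W.
MB(M) = {B, C, D, G, P, Q, R, S, T, W}, which has 10 nodes.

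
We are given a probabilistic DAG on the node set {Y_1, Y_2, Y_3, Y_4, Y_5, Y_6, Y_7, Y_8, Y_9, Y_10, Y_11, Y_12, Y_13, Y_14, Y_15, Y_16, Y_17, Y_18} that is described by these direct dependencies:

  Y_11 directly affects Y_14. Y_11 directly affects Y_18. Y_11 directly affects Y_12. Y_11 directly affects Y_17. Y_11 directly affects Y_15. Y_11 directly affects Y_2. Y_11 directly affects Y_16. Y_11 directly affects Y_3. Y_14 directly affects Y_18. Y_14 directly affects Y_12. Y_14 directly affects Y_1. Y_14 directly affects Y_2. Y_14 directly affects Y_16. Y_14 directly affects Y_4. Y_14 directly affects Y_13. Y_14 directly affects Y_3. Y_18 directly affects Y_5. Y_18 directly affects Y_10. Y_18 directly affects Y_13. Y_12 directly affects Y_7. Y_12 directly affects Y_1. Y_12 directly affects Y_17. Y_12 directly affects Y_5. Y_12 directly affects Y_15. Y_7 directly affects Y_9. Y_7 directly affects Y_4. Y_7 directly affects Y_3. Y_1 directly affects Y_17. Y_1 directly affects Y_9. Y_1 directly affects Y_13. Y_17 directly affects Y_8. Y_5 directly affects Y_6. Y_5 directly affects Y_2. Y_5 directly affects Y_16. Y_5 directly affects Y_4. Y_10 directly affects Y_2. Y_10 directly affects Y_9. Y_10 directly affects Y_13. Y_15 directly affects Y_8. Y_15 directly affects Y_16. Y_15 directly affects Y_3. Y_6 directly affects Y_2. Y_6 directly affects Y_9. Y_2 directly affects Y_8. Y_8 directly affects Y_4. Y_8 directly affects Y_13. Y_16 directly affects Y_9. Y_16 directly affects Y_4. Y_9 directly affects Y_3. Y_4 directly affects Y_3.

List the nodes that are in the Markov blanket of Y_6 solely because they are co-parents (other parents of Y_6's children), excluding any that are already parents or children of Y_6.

{Y_1, Y_7, Y_10, Y_11, Y_14, Y_16}

Children of Y_6: Y_2, Y_9.
  Y_2's other parents are Y_5, Y_10, Y_11, Y_14.
  Y_9 also has parents Y_1, Y_7, Y_10, Y_16.
Excluding nodes already adjacent to Y_6 (Y_2, Y_5, Y_9), the co-parent-only contribution is {Y_1, Y_7, Y_10, Y_11, Y_14, Y_16}.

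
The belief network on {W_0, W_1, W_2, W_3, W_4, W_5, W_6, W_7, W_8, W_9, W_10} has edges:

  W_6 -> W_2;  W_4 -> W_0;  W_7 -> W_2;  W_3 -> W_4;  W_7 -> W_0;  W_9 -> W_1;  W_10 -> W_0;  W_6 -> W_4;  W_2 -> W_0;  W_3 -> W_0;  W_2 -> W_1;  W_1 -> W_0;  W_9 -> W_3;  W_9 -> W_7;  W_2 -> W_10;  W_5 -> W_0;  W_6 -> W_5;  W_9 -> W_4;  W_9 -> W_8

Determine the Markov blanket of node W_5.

Children of W_5: W_0.
Pa(W_5) = {W_6}.
For each child, the remaining parents (spouses of W_5):
  W_0's other parents are W_1, W_2, W_3, W_4, W_7, W_10.
Union: {W_6} ∪ {W_0} ∪ {W_1, W_2, W_3, W_4, W_7, W_10} = {W_0, W_1, W_2, W_3, W_4, W_6, W_7, W_10}.

{W_0, W_1, W_2, W_3, W_4, W_6, W_7, W_10}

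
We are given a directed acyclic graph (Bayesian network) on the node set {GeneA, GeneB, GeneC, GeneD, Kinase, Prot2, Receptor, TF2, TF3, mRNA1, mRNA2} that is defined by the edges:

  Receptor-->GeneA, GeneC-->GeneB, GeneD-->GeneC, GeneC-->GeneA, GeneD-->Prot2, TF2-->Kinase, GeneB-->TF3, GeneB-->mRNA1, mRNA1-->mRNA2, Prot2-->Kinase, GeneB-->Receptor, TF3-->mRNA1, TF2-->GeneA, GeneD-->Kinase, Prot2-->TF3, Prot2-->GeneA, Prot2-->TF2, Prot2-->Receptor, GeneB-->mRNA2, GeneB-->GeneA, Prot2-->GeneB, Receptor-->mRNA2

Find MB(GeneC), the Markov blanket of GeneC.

{GeneA, GeneB, GeneD, Prot2, Receptor, TF2}

By definition, MB(GeneC) is built from GeneC's parents, GeneC's children, and the co-parents of GeneC.
Ch(GeneC) = {GeneA, GeneB}.
GeneC's parents: GeneD.
Other parents of GeneC's children:
  GeneB's other parent is Prot2.
  parents(GeneA) \ {GeneC} = {GeneB, Prot2, Receptor, TF2}.
Taking the union gives {GeneA, GeneB, GeneD, Prot2, Receptor, TF2}.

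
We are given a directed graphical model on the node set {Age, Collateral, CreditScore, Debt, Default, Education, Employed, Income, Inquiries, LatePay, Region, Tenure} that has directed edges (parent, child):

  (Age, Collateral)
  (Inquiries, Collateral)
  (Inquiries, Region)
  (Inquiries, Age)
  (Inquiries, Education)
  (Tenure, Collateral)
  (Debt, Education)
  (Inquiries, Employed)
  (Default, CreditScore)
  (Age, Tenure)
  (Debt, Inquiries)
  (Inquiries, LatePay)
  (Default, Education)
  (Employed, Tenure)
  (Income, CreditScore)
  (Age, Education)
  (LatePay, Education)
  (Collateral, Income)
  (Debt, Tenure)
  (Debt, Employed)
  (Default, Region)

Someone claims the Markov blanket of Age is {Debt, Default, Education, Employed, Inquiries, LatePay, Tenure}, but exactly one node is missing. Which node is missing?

Parents of Age: Inquiries.
Ch(Age) = {Collateral, Education, Tenure}.
Parents of each child, excluding Age:
  parents(Tenure) \ {Age} = {Debt, Employed}.
  Collateral also has parents Inquiries, Tenure.
  parents(Education) \ {Age} = {Debt, Default, Inquiries, LatePay}.
MB(Age) = {Collateral, Debt, Default, Education, Employed, Inquiries, LatePay, Tenure}.
Comparing with the claimed set, Collateral is missing.

Collateral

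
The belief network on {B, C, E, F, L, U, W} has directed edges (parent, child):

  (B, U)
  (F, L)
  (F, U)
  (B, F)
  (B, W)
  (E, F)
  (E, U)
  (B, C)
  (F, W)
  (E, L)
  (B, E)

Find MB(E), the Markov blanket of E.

{B, F, L, U}

By definition, MB(E) is built from E's parents, E's children, and the co-parents of E.
Ch(E) = {F, L, U}.
Parents of E: B.
For each child, the remaining parents (spouses of E):
  F also has parent B.
  L's other parent is F.
  parents(U) \ {E} = {B, F}.
Union: {B} ∪ {F, L, U} ∪ {B, F} = {B, F, L, U}.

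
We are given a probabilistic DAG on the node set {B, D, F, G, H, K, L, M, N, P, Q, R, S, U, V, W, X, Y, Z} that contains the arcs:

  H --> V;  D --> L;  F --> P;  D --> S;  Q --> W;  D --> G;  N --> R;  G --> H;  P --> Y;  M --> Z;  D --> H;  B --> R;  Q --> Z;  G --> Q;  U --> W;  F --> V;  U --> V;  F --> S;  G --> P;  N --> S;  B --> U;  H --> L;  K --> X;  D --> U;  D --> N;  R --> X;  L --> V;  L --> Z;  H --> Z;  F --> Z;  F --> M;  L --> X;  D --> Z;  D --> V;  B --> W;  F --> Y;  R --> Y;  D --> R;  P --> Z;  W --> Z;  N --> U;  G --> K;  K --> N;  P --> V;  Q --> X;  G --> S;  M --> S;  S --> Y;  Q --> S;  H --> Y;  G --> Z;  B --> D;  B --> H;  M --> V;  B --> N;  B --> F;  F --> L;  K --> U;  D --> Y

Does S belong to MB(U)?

Children of U: V, W.
U's parents: B, D, K, N.
Co-parents of U (other parents of its children):
  V's other parents are D, F, H, L, M, P.
  W also has parents B, Q.
MB(U) = {B, D, F, H, K, L, M, N, P, Q, V, W}; S is not in this set.

No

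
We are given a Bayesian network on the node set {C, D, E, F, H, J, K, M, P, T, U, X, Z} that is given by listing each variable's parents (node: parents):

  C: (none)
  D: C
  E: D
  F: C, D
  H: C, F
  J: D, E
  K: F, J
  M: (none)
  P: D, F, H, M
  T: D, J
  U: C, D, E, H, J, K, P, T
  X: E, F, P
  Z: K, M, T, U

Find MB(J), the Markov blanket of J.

{C, D, E, F, H, K, P, T, U}

By definition, MB(J) is built from J's parents, J's children, and the co-parents of J.
Pa(J) = {D, E}.
J's children: K, T, U.
For each child, the remaining parents (spouses of J):
  K's other parent is F.
  parents(T) \ {J} = {D}.
  U also has parents C, D, E, H, K, P, T.
Union: {D, E} ∪ {K, T, U} ∪ {C, D, E, F, H, K, P, T} = {C, D, E, F, H, K, P, T, U}.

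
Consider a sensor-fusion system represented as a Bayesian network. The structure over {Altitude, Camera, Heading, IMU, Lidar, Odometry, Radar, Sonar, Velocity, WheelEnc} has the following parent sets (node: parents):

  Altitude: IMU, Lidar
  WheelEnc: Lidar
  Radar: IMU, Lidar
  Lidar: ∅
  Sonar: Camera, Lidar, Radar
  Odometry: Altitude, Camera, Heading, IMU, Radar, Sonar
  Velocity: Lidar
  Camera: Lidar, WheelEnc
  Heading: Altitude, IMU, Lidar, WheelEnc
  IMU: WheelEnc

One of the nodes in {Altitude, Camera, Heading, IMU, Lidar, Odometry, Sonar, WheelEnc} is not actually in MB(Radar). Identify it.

WheelEnc

The Markov blanket of a node is its parents, its children, and the other parents of its children.
Pa(Radar) = {IMU, Lidar}.
Radar has children Odometry, Sonar.
Other parents of Radar's children:
  Sonar also has parents Camera, Lidar.
  parents(Odometry) \ {Radar} = {Altitude, Camera, Heading, IMU, Sonar}.
MB(Radar) = {Altitude, Camera, Heading, IMU, Lidar, Odometry, Sonar}.
WheelEnc is neither a parent, child, nor co-parent of Radar, so it does not belong.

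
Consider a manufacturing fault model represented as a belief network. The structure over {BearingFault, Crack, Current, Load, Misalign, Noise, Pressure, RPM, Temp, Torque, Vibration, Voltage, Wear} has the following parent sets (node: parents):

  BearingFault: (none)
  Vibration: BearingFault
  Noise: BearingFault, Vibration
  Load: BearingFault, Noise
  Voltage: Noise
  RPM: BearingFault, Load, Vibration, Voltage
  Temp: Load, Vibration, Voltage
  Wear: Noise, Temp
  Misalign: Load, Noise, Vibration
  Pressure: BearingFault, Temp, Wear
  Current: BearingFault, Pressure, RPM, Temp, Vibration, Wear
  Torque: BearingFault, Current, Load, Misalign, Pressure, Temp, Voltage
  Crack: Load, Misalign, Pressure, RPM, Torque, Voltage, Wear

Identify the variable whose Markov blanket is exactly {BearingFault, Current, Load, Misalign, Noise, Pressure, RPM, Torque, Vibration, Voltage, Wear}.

The target node must have every member of {BearingFault, Current, Load, Misalign, Noise, Pressure, RPM, Torque, Vibration, Voltage, Wear} as a parent, child, or co-parent, and no others.
Parents of Temp: Load, Vibration, Voltage; children: Current, Pressure, Torque, Wear; co-parents: BearingFault, Current, Load, Misalign, Noise, Pressure, RPM, Vibration, Voltage, Wear.
These exactly cover the given set, so the node is Temp.

Temp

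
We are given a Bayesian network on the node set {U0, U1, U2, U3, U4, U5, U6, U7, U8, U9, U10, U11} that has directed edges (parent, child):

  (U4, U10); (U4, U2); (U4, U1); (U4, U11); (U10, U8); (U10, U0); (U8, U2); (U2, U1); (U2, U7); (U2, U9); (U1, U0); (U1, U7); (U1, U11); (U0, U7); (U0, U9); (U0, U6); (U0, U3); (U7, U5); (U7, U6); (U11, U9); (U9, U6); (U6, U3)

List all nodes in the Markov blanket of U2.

{U0, U1, U4, U7, U8, U9, U11}

Children of U2: U1, U7, U9.
Parents of U2: U4, U8.
Co-parents of U2 (other parents of its children):
  U1 also has parent U4.
  U7's other parents are U0, U1.
  parents(U9) \ {U2} = {U0, U11}.
So the Markov blanket of U2 is {U0, U1, U4, U7, U8, U9, U11}.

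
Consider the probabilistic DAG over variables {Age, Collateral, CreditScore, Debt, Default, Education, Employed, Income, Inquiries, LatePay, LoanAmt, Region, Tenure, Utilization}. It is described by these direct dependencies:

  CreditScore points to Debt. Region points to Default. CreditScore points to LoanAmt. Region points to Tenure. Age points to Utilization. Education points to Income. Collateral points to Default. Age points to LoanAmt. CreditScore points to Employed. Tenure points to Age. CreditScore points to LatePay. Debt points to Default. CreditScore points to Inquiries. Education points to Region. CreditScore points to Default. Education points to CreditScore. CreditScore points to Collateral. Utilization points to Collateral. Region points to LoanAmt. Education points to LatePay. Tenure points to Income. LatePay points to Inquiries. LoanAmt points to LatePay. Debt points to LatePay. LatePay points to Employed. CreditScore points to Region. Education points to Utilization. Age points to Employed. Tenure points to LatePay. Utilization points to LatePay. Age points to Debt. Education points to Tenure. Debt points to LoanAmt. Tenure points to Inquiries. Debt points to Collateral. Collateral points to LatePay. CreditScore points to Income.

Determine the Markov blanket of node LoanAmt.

{Age, Collateral, CreditScore, Debt, Education, LatePay, Region, Tenure, Utilization}

By definition, MB(LoanAmt) is built from LoanAmt's parents, LoanAmt's children, and the co-parents of LoanAmt.
Children of LoanAmt: LatePay.
Pa(LoanAmt) = {Age, CreditScore, Debt, Region}.
Parents of each child, excluding LoanAmt:
  LatePay also has parents Collateral, CreditScore, Debt, Education, Tenure, Utilization.
Taking the union gives {Age, Collateral, CreditScore, Debt, Education, LatePay, Region, Tenure, Utilization}.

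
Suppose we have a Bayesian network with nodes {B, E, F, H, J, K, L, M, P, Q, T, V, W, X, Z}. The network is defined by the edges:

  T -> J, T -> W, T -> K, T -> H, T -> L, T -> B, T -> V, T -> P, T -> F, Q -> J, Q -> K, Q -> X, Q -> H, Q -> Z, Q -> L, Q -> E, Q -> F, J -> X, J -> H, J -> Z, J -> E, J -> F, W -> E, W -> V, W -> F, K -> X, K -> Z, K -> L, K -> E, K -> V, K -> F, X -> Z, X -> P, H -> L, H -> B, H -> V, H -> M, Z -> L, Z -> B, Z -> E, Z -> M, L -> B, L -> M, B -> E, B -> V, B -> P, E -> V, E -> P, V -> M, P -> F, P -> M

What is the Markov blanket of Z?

Z has parents J, K, Q, X.
Children of Z: B, E, L, M.
Other parents of Z's children:
  L's other parents are H, K, Q, T.
  parents(B) \ {Z} = {H, L, T}.
  parents(E) \ {Z} = {B, J, K, Q, W}.
  M's other parents are H, L, P, V.
So the Markov blanket of Z is {B, E, H, J, K, L, M, P, Q, T, V, W, X}.

{B, E, H, J, K, L, M, P, Q, T, V, W, X}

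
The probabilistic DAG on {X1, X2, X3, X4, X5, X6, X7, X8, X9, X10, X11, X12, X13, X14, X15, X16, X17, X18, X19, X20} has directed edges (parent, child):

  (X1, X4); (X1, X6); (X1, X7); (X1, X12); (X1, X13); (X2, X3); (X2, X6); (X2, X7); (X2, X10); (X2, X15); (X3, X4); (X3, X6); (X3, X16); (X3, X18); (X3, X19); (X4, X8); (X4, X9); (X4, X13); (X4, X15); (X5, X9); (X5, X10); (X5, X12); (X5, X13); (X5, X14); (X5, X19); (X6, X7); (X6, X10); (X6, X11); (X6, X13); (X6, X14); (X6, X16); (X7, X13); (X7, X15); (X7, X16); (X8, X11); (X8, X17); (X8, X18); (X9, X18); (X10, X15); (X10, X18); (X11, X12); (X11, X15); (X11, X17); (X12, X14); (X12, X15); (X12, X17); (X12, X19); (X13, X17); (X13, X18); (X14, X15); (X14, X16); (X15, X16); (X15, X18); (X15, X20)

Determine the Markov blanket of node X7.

A node's Markov blanket = Pa ∪ Ch ∪ (parents of Ch other than the node itself).
Parents of X7: X1, X2, X6.
Ch(X7) = {X13, X15, X16}.
Co-parents of X7 (other parents of its children):
  X13: X1, X4, X5, X6
  X15: X2, X4, X10, X11, X12, X14
  X16: X3, X6, X14, X15
Taking the union gives {X1, X2, X3, X4, X5, X6, X10, X11, X12, X13, X14, X15, X16}.

{X1, X2, X3, X4, X5, X6, X10, X11, X12, X13, X14, X15, X16}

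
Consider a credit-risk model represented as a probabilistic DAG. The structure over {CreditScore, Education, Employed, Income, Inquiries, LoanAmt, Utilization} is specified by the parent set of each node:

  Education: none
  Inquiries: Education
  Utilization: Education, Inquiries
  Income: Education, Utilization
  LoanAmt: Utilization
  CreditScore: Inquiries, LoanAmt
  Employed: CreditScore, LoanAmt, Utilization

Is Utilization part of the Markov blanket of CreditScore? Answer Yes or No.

Yes

Utilization is a co-parent of CreditScore: both are parents of Employed.
So Utilization ∈ MB(CreditScore).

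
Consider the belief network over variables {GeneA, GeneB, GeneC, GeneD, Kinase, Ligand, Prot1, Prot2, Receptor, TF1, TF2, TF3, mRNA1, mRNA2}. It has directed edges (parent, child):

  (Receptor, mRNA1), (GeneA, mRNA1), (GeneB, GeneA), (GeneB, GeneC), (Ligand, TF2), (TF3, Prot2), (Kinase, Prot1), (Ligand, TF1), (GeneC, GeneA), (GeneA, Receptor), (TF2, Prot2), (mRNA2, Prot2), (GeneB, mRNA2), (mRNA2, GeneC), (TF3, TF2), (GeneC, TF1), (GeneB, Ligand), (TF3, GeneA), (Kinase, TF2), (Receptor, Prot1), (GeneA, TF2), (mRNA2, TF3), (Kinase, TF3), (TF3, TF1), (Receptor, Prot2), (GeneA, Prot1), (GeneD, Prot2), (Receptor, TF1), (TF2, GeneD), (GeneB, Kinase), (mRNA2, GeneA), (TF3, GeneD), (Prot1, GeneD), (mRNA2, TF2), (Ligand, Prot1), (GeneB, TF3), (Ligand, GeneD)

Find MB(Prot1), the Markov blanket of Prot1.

{GeneA, GeneD, Kinase, Ligand, Receptor, TF2, TF3}

Prot1's parents: GeneA, Kinase, Ligand, Receptor.
Children of Prot1: GeneD.
Other parents of Prot1's children:
  GeneD's other parents are Ligand, TF2, TF3.
Union: {GeneA, Kinase, Ligand, Receptor} ∪ {GeneD} ∪ {Ligand, TF2, TF3} = {GeneA, GeneD, Kinase, Ligand, Receptor, TF2, TF3}.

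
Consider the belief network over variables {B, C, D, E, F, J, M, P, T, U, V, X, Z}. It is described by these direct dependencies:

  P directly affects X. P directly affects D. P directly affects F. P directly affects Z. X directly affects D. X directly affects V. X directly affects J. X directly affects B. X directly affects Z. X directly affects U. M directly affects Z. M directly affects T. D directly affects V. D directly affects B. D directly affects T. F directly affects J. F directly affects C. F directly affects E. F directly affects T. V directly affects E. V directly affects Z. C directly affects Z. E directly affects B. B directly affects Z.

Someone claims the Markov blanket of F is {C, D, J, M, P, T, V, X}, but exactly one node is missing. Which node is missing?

E

The Markov blanket of a node is its parents, its children, and the other parents of its children.
F's children: C, E, J, T.
Pa(F) = {P}.
Parents of each child, excluding F:
  J: X
  C: —
  E: V
  T: D, M
MB(F) = {C, D, E, J, M, P, T, V, X}.
Comparing with the claimed set, E is missing.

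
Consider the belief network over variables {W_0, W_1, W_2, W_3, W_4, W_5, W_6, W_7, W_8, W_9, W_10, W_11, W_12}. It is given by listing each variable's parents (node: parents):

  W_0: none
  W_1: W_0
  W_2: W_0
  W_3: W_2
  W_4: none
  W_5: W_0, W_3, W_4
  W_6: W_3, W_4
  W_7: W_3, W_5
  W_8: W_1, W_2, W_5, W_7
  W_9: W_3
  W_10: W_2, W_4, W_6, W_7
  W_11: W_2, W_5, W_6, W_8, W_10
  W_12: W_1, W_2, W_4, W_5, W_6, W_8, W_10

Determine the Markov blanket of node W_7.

W_7 has children W_8, W_10.
W_7 has parents W_3, W_5.
Other parents of W_7's children:
  W_8: W_1, W_2, W_5
  W_10: W_2, W_4, W_6
So the Markov blanket of W_7 is {W_1, W_2, W_3, W_4, W_5, W_6, W_8, W_10}.

{W_1, W_2, W_3, W_4, W_5, W_6, W_8, W_10}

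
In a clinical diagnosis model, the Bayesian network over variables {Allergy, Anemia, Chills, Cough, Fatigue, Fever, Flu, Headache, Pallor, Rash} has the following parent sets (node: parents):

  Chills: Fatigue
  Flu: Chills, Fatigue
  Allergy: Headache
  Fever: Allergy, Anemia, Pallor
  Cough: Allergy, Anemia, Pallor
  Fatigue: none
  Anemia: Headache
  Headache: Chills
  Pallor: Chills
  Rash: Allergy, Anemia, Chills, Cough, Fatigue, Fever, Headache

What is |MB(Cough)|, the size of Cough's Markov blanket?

A node's Markov blanket = Pa ∪ Ch ∪ (parents of Ch other than the node itself).
Ch(Cough) = {Rash}.
Cough has parents Allergy, Anemia, Pallor.
Parents of each child, excluding Cough:
  Rash also has parents Allergy, Anemia, Chills, Fatigue, Fever, Headache.
MB(Cough) = {Allergy, Anemia, Chills, Fatigue, Fever, Headache, Pallor, Rash}, which has 8 nodes.

8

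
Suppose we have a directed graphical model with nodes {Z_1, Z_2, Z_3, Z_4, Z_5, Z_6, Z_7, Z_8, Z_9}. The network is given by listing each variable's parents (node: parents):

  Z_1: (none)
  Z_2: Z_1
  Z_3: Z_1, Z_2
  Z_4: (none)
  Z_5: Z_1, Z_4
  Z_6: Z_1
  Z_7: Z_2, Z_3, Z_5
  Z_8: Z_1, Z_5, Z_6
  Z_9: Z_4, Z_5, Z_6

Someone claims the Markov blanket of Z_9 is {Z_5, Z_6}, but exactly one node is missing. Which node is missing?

By definition, MB(Z_9) is built from Z_9's parents, Z_9's children, and the co-parents of Z_9.
Z_9's parents: Z_4, Z_5, Z_6.
Ch(Z_9) = {}.
Z_9 has no children, so there are no co-parents.
MB(Z_9) = {Z_4, Z_5, Z_6}.
Comparing with the claimed set, Z_4 is missing.

Z_4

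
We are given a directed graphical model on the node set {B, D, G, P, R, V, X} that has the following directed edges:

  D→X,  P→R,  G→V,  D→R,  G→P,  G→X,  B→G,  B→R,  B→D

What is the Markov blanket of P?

P has child R.
Parents of P: G.
Other parents of P's children:
  parents(R) \ {P} = {B, D}.
So the Markov blanket of P is {B, D, G, R}.

{B, D, G, R}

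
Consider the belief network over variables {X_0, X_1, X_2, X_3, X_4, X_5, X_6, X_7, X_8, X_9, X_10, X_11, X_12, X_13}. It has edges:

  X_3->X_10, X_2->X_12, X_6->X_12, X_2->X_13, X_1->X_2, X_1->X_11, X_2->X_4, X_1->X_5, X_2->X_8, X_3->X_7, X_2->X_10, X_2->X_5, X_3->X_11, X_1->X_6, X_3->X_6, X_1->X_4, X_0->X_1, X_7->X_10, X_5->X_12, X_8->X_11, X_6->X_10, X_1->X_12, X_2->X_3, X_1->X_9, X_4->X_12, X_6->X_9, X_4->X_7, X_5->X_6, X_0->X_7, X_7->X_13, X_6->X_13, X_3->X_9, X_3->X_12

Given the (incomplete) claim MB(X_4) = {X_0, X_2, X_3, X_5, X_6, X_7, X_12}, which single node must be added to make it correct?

Parents of X_4: X_1, X_2.
X_4 has children X_7, X_12.
For each child, the remaining parents (spouses of X_4):
  X_7's other parents are X_0, X_3.
  X_12's other parents are X_1, X_2, X_3, X_5, X_6.
MB(X_4) = {X_0, X_1, X_2, X_3, X_5, X_6, X_7, X_12}.
Comparing with the claimed set, X_1 is missing.

X_1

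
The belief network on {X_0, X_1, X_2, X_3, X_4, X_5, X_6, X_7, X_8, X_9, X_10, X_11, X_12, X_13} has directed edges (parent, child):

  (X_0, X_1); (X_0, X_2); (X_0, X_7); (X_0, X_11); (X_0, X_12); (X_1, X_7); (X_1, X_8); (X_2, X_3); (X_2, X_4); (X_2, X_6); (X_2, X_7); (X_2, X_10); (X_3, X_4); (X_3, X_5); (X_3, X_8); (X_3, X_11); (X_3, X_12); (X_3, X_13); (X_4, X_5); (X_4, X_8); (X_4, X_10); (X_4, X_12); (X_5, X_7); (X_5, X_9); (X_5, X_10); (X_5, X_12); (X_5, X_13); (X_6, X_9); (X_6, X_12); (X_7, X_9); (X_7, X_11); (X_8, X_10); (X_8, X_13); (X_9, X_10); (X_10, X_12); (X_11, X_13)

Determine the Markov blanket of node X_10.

{X_0, X_2, X_3, X_4, X_5, X_6, X_8, X_9, X_12}

Recall MB(v) = parents ∪ children ∪ spouses, where spouses are the other parents of v's children.
Children of X_10: X_12.
X_10's parents: X_2, X_4, X_5, X_8, X_9.
Parents of each child, excluding X_10:
  X_12: X_0, X_3, X_4, X_5, X_6
Taking the union gives {X_0, X_2, X_3, X_4, X_5, X_6, X_8, X_9, X_12}.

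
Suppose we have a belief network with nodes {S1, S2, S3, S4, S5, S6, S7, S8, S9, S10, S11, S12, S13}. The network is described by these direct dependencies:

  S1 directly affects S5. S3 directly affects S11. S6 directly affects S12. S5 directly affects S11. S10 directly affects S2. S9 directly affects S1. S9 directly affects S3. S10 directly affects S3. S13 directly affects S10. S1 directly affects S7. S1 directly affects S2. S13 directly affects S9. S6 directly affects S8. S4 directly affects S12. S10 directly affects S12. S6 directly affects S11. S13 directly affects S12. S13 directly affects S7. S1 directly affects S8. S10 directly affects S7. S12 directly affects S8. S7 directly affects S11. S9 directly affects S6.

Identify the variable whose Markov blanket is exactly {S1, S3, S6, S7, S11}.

The target node must have every member of {S1, S3, S6, S7, S11} as a parent, child, or co-parent, and no others.
Parents of S5: S1; children: S11; co-parents: S3, S6, S7.
These exactly cover the given set, so the node is S5.

S5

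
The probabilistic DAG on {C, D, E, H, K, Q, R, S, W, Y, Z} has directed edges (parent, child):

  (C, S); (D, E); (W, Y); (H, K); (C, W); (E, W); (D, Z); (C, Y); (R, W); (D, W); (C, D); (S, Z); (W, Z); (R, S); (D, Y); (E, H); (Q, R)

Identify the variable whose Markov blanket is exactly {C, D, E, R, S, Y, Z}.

W

The target node must have every member of {C, D, E, R, S, Y, Z} as a parent, child, or co-parent, and no others.
Parents of W: C, D, E, R; children: Y, Z; co-parents: C, D, S.
These exactly cover the given set, so the node is W.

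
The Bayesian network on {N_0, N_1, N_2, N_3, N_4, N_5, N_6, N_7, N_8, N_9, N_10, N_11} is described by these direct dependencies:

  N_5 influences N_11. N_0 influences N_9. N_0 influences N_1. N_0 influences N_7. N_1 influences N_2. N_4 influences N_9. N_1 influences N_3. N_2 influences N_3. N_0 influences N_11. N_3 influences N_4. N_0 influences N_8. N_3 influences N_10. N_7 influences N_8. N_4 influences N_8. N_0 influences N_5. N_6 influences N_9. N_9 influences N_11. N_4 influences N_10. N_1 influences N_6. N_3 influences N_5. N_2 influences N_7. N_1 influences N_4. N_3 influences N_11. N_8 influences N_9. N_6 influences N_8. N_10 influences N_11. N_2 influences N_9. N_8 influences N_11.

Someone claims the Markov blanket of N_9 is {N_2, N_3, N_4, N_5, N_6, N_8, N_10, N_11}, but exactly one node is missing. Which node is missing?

N_0

The Markov blanket of a node is its parents, its children, and the other parents of its children.
N_9 has child N_11.
N_9's parents: N_0, N_2, N_4, N_6, N_8.
Co-parents of N_9 (other parents of its children):
  N_11: N_0, N_3, N_5, N_8, N_10
MB(N_9) = {N_0, N_2, N_3, N_4, N_5, N_6, N_8, N_10, N_11}.
Comparing with the claimed set, N_0 is missing.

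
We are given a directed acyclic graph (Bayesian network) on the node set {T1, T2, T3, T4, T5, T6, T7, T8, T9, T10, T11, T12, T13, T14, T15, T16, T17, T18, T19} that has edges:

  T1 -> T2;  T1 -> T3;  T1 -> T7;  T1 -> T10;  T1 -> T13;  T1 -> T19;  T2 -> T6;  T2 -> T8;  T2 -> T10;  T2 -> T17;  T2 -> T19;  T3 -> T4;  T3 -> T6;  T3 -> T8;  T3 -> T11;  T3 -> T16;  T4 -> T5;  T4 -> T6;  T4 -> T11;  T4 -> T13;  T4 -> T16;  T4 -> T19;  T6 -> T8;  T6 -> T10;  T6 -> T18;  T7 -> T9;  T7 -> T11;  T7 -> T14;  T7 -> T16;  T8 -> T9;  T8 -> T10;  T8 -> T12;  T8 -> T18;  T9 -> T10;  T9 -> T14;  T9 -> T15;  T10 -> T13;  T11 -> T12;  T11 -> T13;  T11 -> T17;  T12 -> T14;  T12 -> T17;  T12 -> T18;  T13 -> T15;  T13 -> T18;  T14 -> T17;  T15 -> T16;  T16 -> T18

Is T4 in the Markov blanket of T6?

Yes

T4 is a parent of T6.
So T4 ∈ MB(T6).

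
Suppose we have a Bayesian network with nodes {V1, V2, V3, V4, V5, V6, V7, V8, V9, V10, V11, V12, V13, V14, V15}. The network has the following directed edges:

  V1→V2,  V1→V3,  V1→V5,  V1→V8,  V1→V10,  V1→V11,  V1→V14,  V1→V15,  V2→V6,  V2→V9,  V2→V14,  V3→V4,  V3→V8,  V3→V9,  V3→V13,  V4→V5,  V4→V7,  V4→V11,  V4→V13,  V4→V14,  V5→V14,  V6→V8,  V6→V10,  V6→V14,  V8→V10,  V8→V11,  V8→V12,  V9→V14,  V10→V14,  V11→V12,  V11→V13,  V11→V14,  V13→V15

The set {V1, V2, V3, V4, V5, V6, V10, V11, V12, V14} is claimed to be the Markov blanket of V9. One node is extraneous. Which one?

A node's Markov blanket = Pa ∪ Ch ∪ (parents of Ch other than the node itself).
V9 has parents V2, V3.
Ch(V9) = {V14}.
Parents of each child, excluding V9:
  V14: V1, V2, V4, V5, V6, V10, V11
MB(V9) = {V1, V2, V3, V4, V5, V6, V10, V11, V14}.
V12 is neither a parent, child, nor co-parent of V9, so it does not belong.

V12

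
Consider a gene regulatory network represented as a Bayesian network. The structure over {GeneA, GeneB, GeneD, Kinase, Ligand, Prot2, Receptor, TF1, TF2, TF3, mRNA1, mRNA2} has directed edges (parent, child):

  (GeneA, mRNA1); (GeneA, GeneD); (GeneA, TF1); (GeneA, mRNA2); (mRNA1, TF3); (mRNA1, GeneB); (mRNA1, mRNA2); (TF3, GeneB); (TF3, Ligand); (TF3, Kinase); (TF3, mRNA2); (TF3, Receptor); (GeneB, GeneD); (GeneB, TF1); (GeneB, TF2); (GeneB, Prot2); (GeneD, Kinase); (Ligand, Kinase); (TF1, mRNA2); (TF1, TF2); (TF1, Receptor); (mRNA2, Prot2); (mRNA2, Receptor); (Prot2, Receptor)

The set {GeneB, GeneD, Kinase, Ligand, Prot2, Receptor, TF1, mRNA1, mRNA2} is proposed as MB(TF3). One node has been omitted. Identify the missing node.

The Markov blanket of a node is its parents, its children, and the other parents of its children.
Parents of TF3: mRNA1.
Ch(TF3) = {GeneB, Kinase, Ligand, Receptor, mRNA2}.
Other parents of TF3's children:
  GeneB: mRNA1
  Ligand: —
  Kinase: GeneD, Ligand
  mRNA2: GeneA, TF1, mRNA1
  Receptor: Prot2, TF1, mRNA2
MB(TF3) = {GeneA, GeneB, GeneD, Kinase, Ligand, Prot2, Receptor, TF1, mRNA1, mRNA2}.
Comparing with the claimed set, GeneA is missing.

GeneA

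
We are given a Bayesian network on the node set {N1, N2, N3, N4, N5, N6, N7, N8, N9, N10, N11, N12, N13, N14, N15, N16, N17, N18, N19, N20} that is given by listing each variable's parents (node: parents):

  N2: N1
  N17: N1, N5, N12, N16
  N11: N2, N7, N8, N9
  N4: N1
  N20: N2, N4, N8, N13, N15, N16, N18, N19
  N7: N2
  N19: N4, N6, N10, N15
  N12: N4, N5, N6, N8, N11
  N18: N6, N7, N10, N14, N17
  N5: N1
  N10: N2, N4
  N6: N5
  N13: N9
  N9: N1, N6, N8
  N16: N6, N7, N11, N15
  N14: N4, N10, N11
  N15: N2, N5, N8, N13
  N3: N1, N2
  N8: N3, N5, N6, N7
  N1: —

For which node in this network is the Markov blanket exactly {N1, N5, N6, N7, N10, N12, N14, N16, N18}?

The target node must have every member of {N1, N5, N6, N7, N10, N12, N14, N16, N18} as a parent, child, or co-parent, and no others.
Parents of N17: N1, N5, N12, N16; children: N18; co-parents: N6, N7, N10, N14.
These exactly cover the given set, so the node is N17.

N17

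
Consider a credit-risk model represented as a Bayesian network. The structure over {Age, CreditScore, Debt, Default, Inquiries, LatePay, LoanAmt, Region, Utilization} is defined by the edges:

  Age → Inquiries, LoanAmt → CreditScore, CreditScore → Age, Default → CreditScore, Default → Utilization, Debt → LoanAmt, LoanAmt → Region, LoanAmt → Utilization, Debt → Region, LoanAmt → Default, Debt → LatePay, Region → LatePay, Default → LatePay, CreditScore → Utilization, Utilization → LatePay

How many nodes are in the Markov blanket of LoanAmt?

5

Recall MB(v) = parents ∪ children ∪ spouses, where spouses are the other parents of v's children.
Pa(LoanAmt) = {Debt}.
Children of LoanAmt: CreditScore, Default, Region, Utilization.
Other parents of LoanAmt's children:
  Default has no other parent.
  parents(CreditScore) \ {LoanAmt} = {Default}.
  Region's other parent is Debt.
  Utilization also has parents CreditScore, Default.
MB(LoanAmt) = {CreditScore, Debt, Default, Region, Utilization}, which has 5 nodes.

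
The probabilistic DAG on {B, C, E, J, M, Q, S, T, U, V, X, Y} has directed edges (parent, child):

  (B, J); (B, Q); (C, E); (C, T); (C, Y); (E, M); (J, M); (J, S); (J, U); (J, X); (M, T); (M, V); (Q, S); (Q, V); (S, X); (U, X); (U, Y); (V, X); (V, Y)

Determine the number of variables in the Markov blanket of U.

6

The Markov blanket of a node is its parents, its children, and the other parents of its children.
Ch(U) = {X, Y}.
Pa(U) = {J}.
Co-parents of U (other parents of its children):
  X: J, S, V
  Y: C, V
MB(U) = {C, J, S, V, X, Y}, which has 6 nodes.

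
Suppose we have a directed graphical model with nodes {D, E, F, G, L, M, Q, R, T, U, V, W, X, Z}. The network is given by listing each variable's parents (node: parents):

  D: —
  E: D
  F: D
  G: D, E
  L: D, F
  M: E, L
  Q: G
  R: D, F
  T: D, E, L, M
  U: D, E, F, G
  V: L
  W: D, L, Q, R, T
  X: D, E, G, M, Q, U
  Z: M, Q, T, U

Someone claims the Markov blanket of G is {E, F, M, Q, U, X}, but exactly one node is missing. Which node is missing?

G has parents D, E.
G's children: Q, U, X.
Parents of each child, excluding G:
  Q has no other parent.
  U's other parents are D, E, F.
  X also has parents D, E, M, Q, U.
MB(G) = {D, E, F, M, Q, U, X}.
Comparing with the claimed set, D is missing.

D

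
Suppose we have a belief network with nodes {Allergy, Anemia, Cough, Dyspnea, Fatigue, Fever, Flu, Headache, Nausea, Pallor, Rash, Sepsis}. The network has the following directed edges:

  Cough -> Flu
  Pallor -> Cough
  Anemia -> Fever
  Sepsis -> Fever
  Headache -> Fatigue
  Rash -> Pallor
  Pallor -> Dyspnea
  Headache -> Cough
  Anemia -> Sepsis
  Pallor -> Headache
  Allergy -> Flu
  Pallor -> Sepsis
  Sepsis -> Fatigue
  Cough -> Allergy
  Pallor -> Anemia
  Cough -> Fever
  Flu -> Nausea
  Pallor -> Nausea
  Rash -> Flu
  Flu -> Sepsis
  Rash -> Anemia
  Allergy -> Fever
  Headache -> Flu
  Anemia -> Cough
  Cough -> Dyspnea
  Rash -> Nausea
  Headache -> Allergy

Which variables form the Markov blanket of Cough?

{Allergy, Anemia, Dyspnea, Fever, Flu, Headache, Pallor, Rash, Sepsis}

Cough's parents: Anemia, Headache, Pallor.
Ch(Cough) = {Allergy, Dyspnea, Fever, Flu}.
Co-parents of Cough (other parents of its children):
  Allergy also has parent Headache.
  Flu also has parents Allergy, Headache, Rash.
  Dyspnea also has parent Pallor.
  Fever's other parents are Allergy, Anemia, Sepsis.
So the Markov blanket of Cough is {Allergy, Anemia, Dyspnea, Fever, Flu, Headache, Pallor, Rash, Sepsis}.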